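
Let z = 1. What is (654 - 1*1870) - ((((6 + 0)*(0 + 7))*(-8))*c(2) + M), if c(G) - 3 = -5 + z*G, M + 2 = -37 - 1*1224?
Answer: 47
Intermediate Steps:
M = -1263 (M = -2 + (-37 - 1*1224) = -2 + (-37 - 1224) = -2 - 1261 = -1263)
c(G) = -2 + G (c(G) = 3 + (-5 + 1*G) = 3 + (-5 + G) = -2 + G)
(654 - 1*1870) - ((((6 + 0)*(0 + 7))*(-8))*c(2) + M) = (654 - 1*1870) - ((((6 + 0)*(0 + 7))*(-8))*(-2 + 2) - 1263) = (654 - 1870) - (((6*7)*(-8))*0 - 1263) = -1216 - ((42*(-8))*0 - 1263) = -1216 - (-336*0 - 1263) = -1216 - (0 - 1263) = -1216 - 1*(-1263) = -1216 + 1263 = 47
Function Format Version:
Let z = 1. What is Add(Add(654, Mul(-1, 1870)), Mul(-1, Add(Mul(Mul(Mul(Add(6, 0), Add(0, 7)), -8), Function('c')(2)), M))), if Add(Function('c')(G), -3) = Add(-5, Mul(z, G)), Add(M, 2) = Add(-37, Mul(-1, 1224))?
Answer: 47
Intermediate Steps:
M = -1263 (M = Add(-2, Add(-37, Mul(-1, 1224))) = Add(-2, Add(-37, -1224)) = Add(-2, -1261) = -1263)
Function('c')(G) = Add(-2, G) (Function('c')(G) = Add(3, Add(-5, Mul(1, G))) = Add(3, Add(-5, G)) = Add(-2, G))
Add(Add(654, Mul(-1, 1870)), Mul(-1, Add(Mul(Mul(Mul(Add(6, 0), Add(0, 7)), -8), Function('c')(2)), M))) = Add(Add(654, Mul(-1, 1870)), Mul(-1, Add(Mul(Mul(Mul(Add(6, 0), Add(0, 7)), -8), Add(-2, 2)), -1263))) = Add(Add(654, -1870), Mul(-1, Add(Mul(Mul(Mul(6, 7), -8), 0), -1263))) = Add(-1216, Mul(-1, Add(Mul(Mul(42, -8), 0), -1263))) = Add(-1216, Mul(-1, Add(Mul(-336, 0), -1263))) = Add(-1216, Mul(-1, Add(0, -1263))) = Add(-1216, Mul(-1, -1263)) = Add(-1216, 1263) = 47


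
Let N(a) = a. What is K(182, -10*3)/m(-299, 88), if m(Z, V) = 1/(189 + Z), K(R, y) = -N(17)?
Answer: 1870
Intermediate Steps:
K(R, y) = -17 (K(R, y) = -1*17 = -17)
K(182, -10*3)/m(-299, 88) = -17/(1/(189 - 299)) = -17/(1/(-110)) = -17/(-1/110) = -17*(-110) = 1870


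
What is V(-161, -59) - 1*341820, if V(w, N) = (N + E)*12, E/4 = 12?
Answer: -341952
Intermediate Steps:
E = 48 (E = 4*12 = 48)
V(w, N) = 576 + 12*N (V(w, N) = (N + 48)*12 = (48 + N)*12 = 576 + 12*N)
V(-161, -59) - 1*341820 = (576 + 12*(-59)) - 1*341820 = (576 - 708) - 341820 = -132 - 341820 = -341952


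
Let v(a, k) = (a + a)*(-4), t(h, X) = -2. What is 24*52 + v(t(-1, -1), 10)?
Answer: 1264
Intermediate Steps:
v(a, k) = -8*a (v(a, k) = (2*a)*(-4) = -8*a)
24*52 + v(t(-1, -1), 10) = 24*52 - 8*(-2) = 1248 + 16 = 1264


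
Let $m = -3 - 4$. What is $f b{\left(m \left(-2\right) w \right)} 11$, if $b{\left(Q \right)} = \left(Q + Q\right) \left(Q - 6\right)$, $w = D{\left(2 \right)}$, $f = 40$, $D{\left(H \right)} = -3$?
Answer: $1774080$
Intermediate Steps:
$m = -7$
$w = -3$
$b{\left(Q \right)} = 2 Q \left(-6 + Q\right)$
$f b{\left(m \left(-2\right) w \right)} 11 = 40 \cdot 2 \left(-7\right) \left(-2\right) \left(-3\right) \left(-6 + \left(-7\right) \left(-2\right) \left(-3\right)\right) 11 = 40 \cdot 2 \cdot 14 \left(-3\right) \left(-6 + 14 \left(-3\right)\right) 11 = 40 \cdot 2 \left(-42\right) \left(-6 - 42\right) 11 = 40 \cdot 2 \left(-42\right) \left(-48\right) 11 = 40 \cdot 4032 \cdot 11 = 161280 \cdot 11 = 1774080$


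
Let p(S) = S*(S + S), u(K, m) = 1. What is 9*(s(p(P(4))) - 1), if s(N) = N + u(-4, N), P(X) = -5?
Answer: 450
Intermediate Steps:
p(S) = 2*S**2 (p(S) = S*(2*S) = 2*S**2)
s(N) = 1 + N (s(N) = N + 1 = 1 + N)
9*(s(p(P(4))) - 1) = 9*((1 + 2*(-5)**2) - 1) = 9*((1 + 2*25) - 1) = 9*((1 + 50) - 1) = 9*(51 - 1) = 9*50 = 450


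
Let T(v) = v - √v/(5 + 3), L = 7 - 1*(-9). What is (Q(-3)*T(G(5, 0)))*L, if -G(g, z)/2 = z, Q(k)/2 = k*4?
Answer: 0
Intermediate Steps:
Q(k) = 8*k (Q(k) = 2*(k*4) = 2*(4*k) = 8*k)
G(g, z) = -2*z
L = 16 (L = 7 + 9 = 16)
T(v) = v - √v/8
(Q(-3)*T(G(5, 0)))*L = ((8*(-3))*(-2*0 - √(-2*0)/8))*16 = -24*(0 - √0/8)*16 = -24*(0 - ⅛*0)*16 = -24*(0 + 0)*16 = -24*0*16 = 0*16 = 0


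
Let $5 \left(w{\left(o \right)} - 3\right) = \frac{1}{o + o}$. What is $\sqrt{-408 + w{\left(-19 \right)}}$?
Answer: $\frac{i \sqrt{14620690}}{190} \approx 20.125 i$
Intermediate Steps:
$w{\left(o \right)} = 3 + \frac{1}{10 o}$ ($w{\left(o \right)} = 3 + \frac{1}{5 \left(o + o\right)} = 3 + \frac{1}{5 \cdot 2 o} = 3 + \frac{\frac{1}{2} \frac{1}{o}}{5} = 3 + \frac{1}{10 o}$)
$\sqrt{-408 + w{\left(-19 \right)}} = \sqrt{-408 + \left(3 + \frac{1}{10 \left(-19\right)}\right)} = \sqrt{-408 + \left(3 + \frac{1}{10} \left(- \frac{1}{19}\right)\right)} = \sqrt{-408 + \left(3 - \frac{1}{190}\right)} = \sqrt{-408 + \frac{569}{190}} = \sqrt{- \frac{76951}{190}} = \frac{i \sqrt{14620690}}{190}$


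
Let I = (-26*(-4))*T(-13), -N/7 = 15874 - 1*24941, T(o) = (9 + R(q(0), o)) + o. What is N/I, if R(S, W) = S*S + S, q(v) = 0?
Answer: -63469/416 ≈ -152.57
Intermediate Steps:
R(S, W) = S + S² (R(S, W) = S² + S = S + S²)
T(o) = 9 + o (T(o) = (9 + 0*(1 + 0)) + o = (9 + 0*1) + o = (9 + 0) + o = 9 + o)
N = 63469 (N = -7*(15874 - 1*24941) = -7*(15874 - 24941) = -7*(-9067) = 63469)
I = -416 (I = (-26*(-4))*(9 - 13) = 104*(-4) = -416)
N/I = 63469/(-416) = 63469*(-1/416) = -63469/416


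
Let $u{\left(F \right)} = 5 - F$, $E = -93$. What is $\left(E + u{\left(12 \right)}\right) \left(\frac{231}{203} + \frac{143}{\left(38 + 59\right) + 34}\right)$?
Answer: $- \frac{847000}{3799} \approx -222.95$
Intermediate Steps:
$\left(E + u{\left(12 \right)}\right) \left(\frac{231}{203} + \frac{143}{\left(38 + 59\right) + 34}\right) = \left(-93 + \left(5 - 12\right)\right) \left(\frac{231}{203} + \frac{143}{\left(38 + 59\right) + 34}\right) = \left(-93 + \left(5 - 12\right)\right) \left(231 \cdot \frac{1}{203} + \frac{143}{97 + 34}\right) = \left(-93 - 7\right) \left(\frac{33}{29} + \frac{143}{131}\right) = - 100 \left(\frac{33}{29} + 143 \cdot \frac{1}{131}\right) = - 100 \left(\frac{33}{29} + \frac{143}{131}\right) = \left(-100\right) \frac{8470}{3799} = - \frac{847000}{3799}$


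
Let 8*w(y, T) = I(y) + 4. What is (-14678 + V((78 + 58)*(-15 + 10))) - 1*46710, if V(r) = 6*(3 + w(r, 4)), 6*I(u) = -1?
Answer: -490937/8 ≈ -61367.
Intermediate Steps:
I(u) = -⅙ (I(u) = (⅙)*(-1) = -⅙)
w(y, T) = 23/48 (w(y, T) = (-⅙ + 4)/8 = (⅛)*(23/6) = 23/48)
V(r) = 167/8 (V(r) = 6*(3 + 23/48) = 6*(167/48) = 167/8)
(-14678 + V((78 + 58)*(-15 + 10))) - 1*46710 = (-14678 + 167/8) - 1*46710 = -117257/8 - 46710 = -490937/8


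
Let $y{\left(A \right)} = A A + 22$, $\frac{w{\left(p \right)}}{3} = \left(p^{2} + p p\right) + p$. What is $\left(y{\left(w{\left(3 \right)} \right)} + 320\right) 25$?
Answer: $107775$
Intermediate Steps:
$w{\left(p \right)} = 3 p + 6 p^{2}$ ($w{\left(p \right)} = 3 \left(\left(p^{2} + p p\right) + p\right) = 3 \left(\left(p^{2} + p^{2}\right) + p\right) = 3 \left(2 p^{2} + p\right) = 3 \left(p + 2 p^{2}\right) = 3 p + 6 p^{2}$)
$y{\left(A \right)} = 22 + A^{2}$ ($y{\left(A \right)} = A^{2} + 22 = 22 + A^{2}$)
$\left(y{\left(w{\left(3 \right)} \right)} + 320\right) 25 = \left(\left(22 + \left(3 \cdot 3 \left(1 + 2 \cdot 3\right)\right)^{2}\right) + 320\right) 25 = \left(\left(22 + \left(3 \cdot 3 \left(1 + 6\right)\right)^{2}\right) + 320\right) 25 = \left(\left(22 + \left(3 \cdot 3 \cdot 7\right)^{2}\right) + 320\right) 25 = \left(\left(22 + 63^{2}\right) + 320\right) 25 = \left(\left(22 + 3969\right) + 320\right) 25 = \left(3991 + 320\right) 25 = 4311 \cdot 25 = 107775$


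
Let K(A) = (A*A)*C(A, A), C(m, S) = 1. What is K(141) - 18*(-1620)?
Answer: 49041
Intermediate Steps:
K(A) = A**2 (K(A) = (A*A)*1 = A**2*1 = A**2)
K(141) - 18*(-1620) = 141**2 - 18*(-1620) = 19881 + 29160 = 49041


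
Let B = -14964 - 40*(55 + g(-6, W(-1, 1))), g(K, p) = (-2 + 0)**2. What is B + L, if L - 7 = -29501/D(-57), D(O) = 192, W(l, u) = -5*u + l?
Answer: -3354365/192 ≈ -17471.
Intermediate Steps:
W(l, u) = l - 5*u
g(K, p) = 4 (g(K, p) = (-2)**2 = 4)
B = -17324 (B = -14964 - 40*(55 + 4) = -14964 - 40*59 = -14964 - 1*2360 = -14964 - 2360 = -17324)
L = -28157/192 (L = 7 - 29501/192 = -28157/192 ≈ -146.65)
B + L = -17324 - 28157/192 = -3354365/192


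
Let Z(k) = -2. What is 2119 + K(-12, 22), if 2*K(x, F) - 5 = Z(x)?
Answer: 4241/2 ≈ 2120.5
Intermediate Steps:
K(x, F) = 3/2 (K(x, F) = 5/2 + (1/2)*(-2) = 5/2 - 1 = 3/2)
2119 + K(-12, 22) = 2119 + 3/2 = 4241/2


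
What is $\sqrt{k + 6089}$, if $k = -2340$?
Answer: $\sqrt{3749} \approx 61.229$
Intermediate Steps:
$\sqrt{k + 6089} = \sqrt{-2340 + 6089} = \sqrt{3749}$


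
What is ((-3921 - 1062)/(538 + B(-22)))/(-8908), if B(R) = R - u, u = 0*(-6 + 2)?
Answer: 1661/1532176 ≈ 0.0010841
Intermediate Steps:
u = 0 (u = 0*(-4) = 0)
B(R) = R (B(R) = R - 1*0 = R + 0 = R)
((-3921 - 1062)/(538 + B(-22)))/(-8908) = ((-3921 - 1062)/(538 - 22))/(-8908) = -4983/516*(-1/8908) = -4983*1/516*(-1/8908) = -1661/172*(-1/8908) = 1661/1532176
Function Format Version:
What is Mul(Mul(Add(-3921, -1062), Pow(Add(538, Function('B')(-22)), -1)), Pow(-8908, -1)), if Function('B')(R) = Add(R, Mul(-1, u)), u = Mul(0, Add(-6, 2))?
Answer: Rational(1661, 1532176) ≈ 0.0010841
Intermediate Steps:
u = 0 (u = Mul(0, -4) = 0)
Function('B')(R) = R (Function('B')(R) = Add(R, Mul(-1, 0)) = Add(R, 0) = R)
Mul(Mul(Add(-3921, -1062), Pow(Add(538, Function('B')(-22)), -1)), Pow(-8908, -1)) = Mul(Mul(Add(-3921, -1062), Pow(Add(538, -22), -1)), Pow(-8908, -1)) = Mul(Mul(-4983, Pow(516, -1)), Rational(-1, 8908)) = Mul(Mul(-4983, Rational(1, 516)), Rational(-1, 8908)) = Mul(Rational(-1661, 172), Rational(-1, 8908)) = Rational(1661, 1532176)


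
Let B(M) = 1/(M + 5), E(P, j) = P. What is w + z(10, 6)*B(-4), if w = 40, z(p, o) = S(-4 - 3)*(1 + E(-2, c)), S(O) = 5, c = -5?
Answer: 35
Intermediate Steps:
z(p, o) = -5 (z(p, o) = 5*(1 - 2) = 5*(-1) = -5)
B(M) = 1/(5 + M)
w + z(10, 6)*B(-4) = 40 - 5/(5 - 4) = 40 - 5/1 = 40 - 5*1 = 40 - 5 = 35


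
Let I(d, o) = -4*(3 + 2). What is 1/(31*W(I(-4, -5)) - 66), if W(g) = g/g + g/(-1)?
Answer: 1/585 ≈ 0.0017094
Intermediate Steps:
I(d, o) = -20 (I(d, o) = -4*5 = -20)
W(g) = 1 - g (W(g) = 1 + g*(-1) = 1 - g)
1/(31*W(I(-4, -5)) - 66) = 1/(31*(1 - 1*(-20)) - 66) = 1/(31*(1 + 20) - 66) = 1/(31*21 - 66) = 1/(651 - 66) = 1/585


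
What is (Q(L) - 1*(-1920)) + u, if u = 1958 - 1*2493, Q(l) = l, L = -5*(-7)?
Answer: 1420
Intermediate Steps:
L = 35
u = -535 (u = 1958 - 2493 = -535)
(Q(L) - 1*(-1920)) + u = (35 - 1*(-1920)) - 535 = (35 + 1920) - 535 = 1955 - 535 = 1420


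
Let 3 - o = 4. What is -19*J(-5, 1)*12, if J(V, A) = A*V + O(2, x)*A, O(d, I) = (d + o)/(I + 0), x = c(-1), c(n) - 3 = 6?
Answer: 3344/3 ≈ 1114.7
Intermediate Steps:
o = -1 (o = 3 - 1*4 = 3 - 4 = -1)
c(n) = 9 (c(n) = 3 + 6 = 9)
x = 9
O(d, I) = (-1 + d)/I (O(d, I) = (d - 1)/(I + 0) = (-1 + d)/I)
J(V, A) = A/9 + A*V (J(V, A) = A*V + ((-1 + 2)/9)*A = A*V + ((⅑)*1)*A = A*V + A/9 = A/9 + A*V)
-19*J(-5, 1)*12 = -19*(⅑ - 5)*12 = -19*(-44)/9*12 = -19*(-44/9)*12 = (836/9)*12 = 3344/3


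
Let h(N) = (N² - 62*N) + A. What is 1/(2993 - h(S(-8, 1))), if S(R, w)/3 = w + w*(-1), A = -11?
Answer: 1/3004 ≈ 0.00033289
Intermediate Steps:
S(R, w) = 0 (S(R, w) = 3*(w + w*(-1)) = 3*(w - w) = 3*0 = 0)
h(N) = -11 + N² - 62*N (h(N) = (N² - 62*N) - 11 = -11 + N² - 62*N)
1/(2993 - h(S(-8, 1))) = 1/(2993 - (-11 + 0² - 62*0)) = 1/(2993 - (-11 + 0 + 0)) = 1/(2993 - 1*(-11)) = 1/(2993 + 11) = 1/3004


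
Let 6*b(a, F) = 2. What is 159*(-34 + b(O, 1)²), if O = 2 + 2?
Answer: -16165/3 ≈ -5388.3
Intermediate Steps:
O = 4
b(a, F) = ⅓ (b(a, F) = (⅙)*2 = ⅓)
159*(-34 + b(O, 1)²) = 159*(-34 + (⅓)²) = 159*(-34 + ⅑) = 159*(-305/9) = -16165/3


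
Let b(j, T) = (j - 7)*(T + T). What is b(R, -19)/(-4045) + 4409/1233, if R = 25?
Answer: 18677777/4987485 ≈ 3.7449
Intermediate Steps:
b(j, T) = 2*T*(-7 + j) (b(j, T) = (-7 + j)*(2*T) = 2*T*(-7 + j))
b(R, -19)/(-4045) + 4409/1233 = (2*(-19)*(-7 + 25))/(-4045) + 4409/1233 = (2*(-19)*18)*(-1/4045) + 4409*(1/1233) = -684*(-1/4045) + 4409/1233 = 684/4045 + 4409/1233 = 18677777/4987485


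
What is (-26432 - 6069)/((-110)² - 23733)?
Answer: 32501/11633 ≈ 2.7939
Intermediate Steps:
(-26432 - 6069)/((-110)² - 23733) = -32501/(12100 - 23733) = -32501/(-11633) = -32501*(-1/11633) = 32501/11633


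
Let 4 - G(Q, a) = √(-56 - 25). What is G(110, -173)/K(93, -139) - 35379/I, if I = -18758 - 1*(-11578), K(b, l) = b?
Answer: 3318967/667740 - 3*I/31 ≈ 4.9705 - 0.096774*I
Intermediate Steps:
G(Q, a) = 4 - 9*I (G(Q, a) = 4 - √(-56 - 25) = 4 - √(-81) = 4 - 9*I)
I = -7180 (I = -18758 + 11578 = -7180)
G(110, -173)/K(93, -139) - 35379/I = (4 - 9*I)/93 - 35379/(-7180) = (4 - 9*I)*(1/93) - 35379*(-1/7180) = (4/93 - 3*I/31) + 35379/7180 = 3318967/667740 - 3*I/31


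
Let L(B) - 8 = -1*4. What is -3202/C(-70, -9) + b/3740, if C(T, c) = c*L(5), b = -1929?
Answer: 2976509/33660 ≈ 88.429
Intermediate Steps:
L(B) = 4 (L(B) = 8 - 1*4 = 8 - 4 = 4)
C(T, c) = 4*c (C(T, c) = c*4 = 4*c)
-3202/C(-70, -9) + b/3740 = -3202/(4*(-9)) - 1929/3740 = -3202/(-36) - 1929*1/3740 = -3202*(-1/36) - 1929/3740 = 1601/18 - 1929/3740 = 2976509/33660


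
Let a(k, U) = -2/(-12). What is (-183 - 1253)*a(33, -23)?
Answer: -718/3 ≈ -239.33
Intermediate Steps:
a(k, U) = 1/6 (a(k, U) = -2*(-1/12) = 1/6)
(-183 - 1253)*a(33, -23) = (-183 - 1253)*(1/6) = -1436*1/6 = -718/3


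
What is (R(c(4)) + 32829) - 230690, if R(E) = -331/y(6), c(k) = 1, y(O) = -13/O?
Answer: -2570207/13 ≈ -1.9771e+5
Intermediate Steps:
R(E) = 1986/13 (R(E) = -331/((-13/6)) = -331/((-13*1/6)) = -331/(-13/6) = -331*(-6/13) = 1986/13)
(R(c(4)) + 32829) - 230690 = (1986/13 + 32829) - 230690 = 428763/13 - 230690 = -2570207/13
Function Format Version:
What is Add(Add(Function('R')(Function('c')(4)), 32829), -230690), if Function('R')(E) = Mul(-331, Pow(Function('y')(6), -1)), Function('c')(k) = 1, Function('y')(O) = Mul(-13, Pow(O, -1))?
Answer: Rational(-2570207, 13) ≈ -1.9771e+5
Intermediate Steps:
Function('R')(E) = Rational(1986, 13) (Function('R')(E) = Mul(-331, Pow(Mul(-13, Pow(6, -1)), -1)) = Mul(-331, Pow(Mul(-13, Rational(1, 6)), -1)) = Mul(-331, Pow(Rational(-13, 6), -1)) = Mul(-331, Rational(-6, 13)) = Rational(1986, 13))
Add(Add(Function('R')(Function('c')(4)), 32829), -230690) = Add(Add(Rational(1986, 13), 32829), -230690) = Add(Rational(428763, 13), -230690) = Rational(-2570207, 13)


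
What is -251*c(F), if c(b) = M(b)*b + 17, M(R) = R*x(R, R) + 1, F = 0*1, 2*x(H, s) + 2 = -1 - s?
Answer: -4267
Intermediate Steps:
x(H, s) = -3/2 - s/2 (x(H, s) = -1 + (-1 - s)/2 = -1 + (-½ - s/2) = -3/2 - s/2)
F = 0
M(R) = 1 + R*(-3/2 - R/2) (M(R) = R*(-3/2 - R/2) + 1 = 1 + R*(-3/2 - R/2))
c(b) = 17 + b*(1 - b*(3 + b)/2) (c(b) = (1 - b*(3 + b)/2)*b + 17 = b*(1 - b*(3 + b)/2) + 17 = 17 + b*(1 - b*(3 + b)/2))
-251*c(F) = -251*(17 - ½*0*(-2 + 0*(3 + 0))) = -251*(17 - ½*0*(-2 + 0*3)) = -251*(17 - ½*0*(-2 + 0)) = -251*(17 - ½*0*(-2)) = -251*(17 + 0) = -251*17 = -4267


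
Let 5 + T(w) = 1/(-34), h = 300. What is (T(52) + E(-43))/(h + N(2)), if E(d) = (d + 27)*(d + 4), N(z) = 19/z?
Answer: 21045/10523 ≈ 1.9999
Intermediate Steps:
E(d) = (4 + d)*(27 + d) (E(d) = (27 + d)*(4 + d) = (4 + d)*(27 + d))
T(w) = -171/34 (T(w) = -5 + 1/(-34) = -5 - 1/34 = -171/34)
(T(52) + E(-43))/(h + N(2)) = (-171/34 + (108 + (-43)² + 31*(-43)))/(300 + 19/2) = (-171/34 + (108 + 1849 - 1333))/(300 + 19*(½)) = (-171/34 + 624)/(300 + 19/2) = 21045/(34*(619/2)) = (21045/34)*(2/619) = 21045/10523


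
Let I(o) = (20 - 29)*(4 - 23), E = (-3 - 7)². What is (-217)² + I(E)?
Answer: 47260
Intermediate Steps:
E = 100 (E = (-10)² = 100)
I(o) = 171 (I(o) = -9*(-19) = 171)
(-217)² + I(E) = (-217)² + 171 = 47089 + 171 = 47260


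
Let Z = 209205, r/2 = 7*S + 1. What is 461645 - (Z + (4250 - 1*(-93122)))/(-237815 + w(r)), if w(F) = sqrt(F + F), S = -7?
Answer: 26108855718345220/56555974417 + 2452616*I*sqrt(3)/56555974417 ≈ 4.6165e+5 + 7.5112e-5*I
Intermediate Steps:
r = -96 (r = 2*(7*(-7) + 1) = 2*(-49 + 1) = 2*(-48) = -96)
w(F) = sqrt(2)*sqrt(F) (w(F) = sqrt(2*F) = sqrt(2)*sqrt(F))
461645 - (Z + (4250 - 1*(-93122)))/(-237815 + w(r)) = 461645 - (209205 + (4250 - 1*(-93122)))/(-237815 + sqrt(2)*sqrt(-96)) = 461645 - (209205 + (4250 + 93122))/(-237815 + sqrt(2)*(4*I*sqrt(6))) = 461645 - (209205 + 97372)/(-237815 + 8*I*sqrt(3)) = 461645 - 306577/(-237815 + 8*I*sqrt(3))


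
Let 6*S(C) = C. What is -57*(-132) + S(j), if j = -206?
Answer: 22469/3 ≈ 7489.7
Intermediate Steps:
S(C) = C/6
-57*(-132) + S(j) = -57*(-132) + (⅙)*(-206) = 7524 - 103/3 = 22469/3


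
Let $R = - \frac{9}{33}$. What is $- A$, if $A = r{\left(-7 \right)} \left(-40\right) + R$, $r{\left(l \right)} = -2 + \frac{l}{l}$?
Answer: $- \frac{437}{11} \approx -39.727$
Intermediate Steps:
$R = - \frac{3}{11}$ ($R = \left(-9\right) \frac{1}{33} = - \frac{3}{11} \approx -0.27273$)
$r{\left(l \right)} = -1$ ($r{\left(l \right)} = -2 + 1 = -1$)
$A = \frac{437}{11}$ ($A = \left(-1\right) \left(-40\right) - \frac{3}{11} = 40 - \frac{3}{11} = \frac{437}{11} \approx 39.727$)
$- A = \left(-1\right) \frac{437}{11} = - \frac{437}{11}$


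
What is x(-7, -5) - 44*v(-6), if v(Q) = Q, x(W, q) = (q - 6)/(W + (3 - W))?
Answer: 781/3 ≈ 260.33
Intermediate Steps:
x(W, q) = -2 + q/3 (x(W, q) = (-6 + q)/3 = (-6 + q)*(⅓) = -2 + q/3)
x(-7, -5) - 44*v(-6) = (-2 + (⅓)*(-5)) - 44*(-6) = (-2 - 5/3) + 264 = -11/3 + 264 = 781/3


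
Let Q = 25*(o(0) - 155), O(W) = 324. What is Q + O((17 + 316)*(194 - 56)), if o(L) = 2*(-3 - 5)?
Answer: -3951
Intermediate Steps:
o(L) = -16 (o(L) = 2*(-8) = -16)
Q = -4275 (Q = 25*(-16 - 155) = 25*(-171) = -4275)
Q + O((17 + 316)*(194 - 56)) = -4275 + 324 = -3951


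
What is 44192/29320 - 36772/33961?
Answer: 52831184/124467065 ≈ 0.42446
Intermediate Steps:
44192/29320 - 36772/33961 = 44192*(1/29320) - 36772*1/33961 = 5524/3665 - 36772/33961 = 52831184/124467065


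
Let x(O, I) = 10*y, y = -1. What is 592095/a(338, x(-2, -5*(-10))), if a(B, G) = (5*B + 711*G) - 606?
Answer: -592095/6026 ≈ -98.257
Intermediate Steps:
x(O, I) = -10 (x(O, I) = 10*(-1) = -10)
a(B, G) = -606 + 5*B + 711*G
592095/a(338, x(-2, -5*(-10))) = 592095/(-606 + 5*338 + 711*(-10)) = 592095/(-606 + 1690 - 7110) = 592095/(-6026) = 592095*(-1/6026) = -592095/6026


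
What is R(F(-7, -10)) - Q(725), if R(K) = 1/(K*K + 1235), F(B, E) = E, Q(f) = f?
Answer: -967874/1335 ≈ -725.00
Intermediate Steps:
R(K) = 1/(1235 + K²) (R(K) = 1/(K² + 1235) = 1/(1235 + K²))
R(F(-7, -10)) - Q(725) = 1/(1235 + (-10)²) - 1*725 = 1/(1235 + 100) - 725 = 1/1335 - 725 = -967874/1335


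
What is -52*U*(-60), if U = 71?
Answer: 221520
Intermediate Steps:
-52*U*(-60) = -52*71*(-60) = -3692*(-60) = 221520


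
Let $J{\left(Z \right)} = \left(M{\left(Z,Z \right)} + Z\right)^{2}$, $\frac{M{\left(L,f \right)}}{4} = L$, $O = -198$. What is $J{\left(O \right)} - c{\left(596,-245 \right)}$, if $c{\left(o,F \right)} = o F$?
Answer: $1126120$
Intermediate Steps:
$M{\left(L,f \right)} = 4 L$
$J{\left(Z \right)} = 25 Z^{2}$ ($J{\left(Z \right)} = \left(4 Z + Z\right)^{2} = \left(5 Z\right)^{2} = 25 Z^{2}$)
$c{\left(o,F \right)} = F o$
$J{\left(O \right)} - c{\left(596,-245 \right)} = 25 \left(-198\right)^{2} - \left(-245\right) 596 = 25 \cdot 39204 - -146020 = 980100 + 146020 = 1126120$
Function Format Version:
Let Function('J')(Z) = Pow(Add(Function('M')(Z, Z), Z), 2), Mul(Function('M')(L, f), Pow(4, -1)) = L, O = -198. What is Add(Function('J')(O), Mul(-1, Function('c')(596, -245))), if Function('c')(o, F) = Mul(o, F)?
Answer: 1126120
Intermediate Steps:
Function('M')(L, f) = Mul(4, L)
Function('J')(Z) = Mul(25, Pow(Z, 2)) (Function('J')(Z) = Pow(Add(Mul(4, Z), Z), 2) = Pow(Mul(5, Z), 2) = Mul(25, Pow(Z, 2)))
Function('c')(o, F) = Mul(F, o)
Add(Function('J')(O), Mul(-1, Function('c')(596, -245))) = Add(Mul(25, Pow(-198, 2)), Mul(-1, Mul(-245, 596))) = Add(Mul(25, 39204), Mul(-1, -146020)) = Add(980100, 146020) = 1126120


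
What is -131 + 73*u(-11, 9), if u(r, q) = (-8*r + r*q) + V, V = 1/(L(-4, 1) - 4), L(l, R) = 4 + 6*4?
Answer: -22343/24 ≈ -930.96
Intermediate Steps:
L(l, R) = 28 (L(l, R) = 4 + 24 = 28)
V = 1/24 (V = 1/(28 - 4) = 1/24 ≈ 0.041667)
u(r, q) = 1/24 - 8*r + q*r (u(r, q) = (-8*r + r*q) + 1/24 = (-8*r + q*r) + 1/24 = 1/24 - 8*r + q*r)
-131 + 73*u(-11, 9) = -131 + 73*(1/24 - 8*(-11) + 9*(-11)) = -131 + 73*(1/24 + 88 - 99) = -131 + 73*(-263/24) = -131 - 19199/24 = -22343/24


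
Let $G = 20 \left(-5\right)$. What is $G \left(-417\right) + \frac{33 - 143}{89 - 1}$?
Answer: $\frac{166795}{4} \approx 41699.0$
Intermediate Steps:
$G = -100$
$G \left(-417\right) + \frac{33 - 143}{89 - 1} = \left(-100\right) \left(-417\right) + \frac{33 - 143}{89 - 1} = 41700 - \frac{110}{88} = 41700 - \frac{5}{4} = \frac{166795}{4}$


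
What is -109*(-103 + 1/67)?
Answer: 752100/67 ≈ 11225.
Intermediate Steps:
-109*(-103 + 1/67) = -109*(-6900/67) = 752100/67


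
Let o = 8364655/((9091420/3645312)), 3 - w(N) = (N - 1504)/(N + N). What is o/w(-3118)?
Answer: 365666774835648/246272581 ≈ 1.4848e+6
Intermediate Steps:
w(N) = 3 - (-1504 + N)/(2*N) (w(N) = 3 - (N - 1504)/(N + N) = 3 - (-1504 + N)/(2*N))
o = 117276066336/34967 (o = 8364655/((9091420*(1/3645312))) = 8364655/(2272855/911328) = 8364655*(911328/2272855) = 117276066336/34967 ≈ 3.3539e+6)
o/w(-3118) = 117276066336/(34967*(5/2 + 752/(-3118))) = 117276066336/(34967*(5/2 + 752*(-1/3118))) = 117276066336/(34967*(5/2 - 376/1559)) = 117276066336/(34967*(7043/3118)) = (117276066336/34967)*(3118/7043) = 365666774835648/246272581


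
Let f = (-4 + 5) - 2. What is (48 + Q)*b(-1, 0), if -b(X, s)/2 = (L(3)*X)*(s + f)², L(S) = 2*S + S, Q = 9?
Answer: 1026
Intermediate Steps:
f = -1 (f = 1 - 2 = -1)
L(S) = 3*S
b(X, s) = -18*X*(-1 + s)² (b(X, s) = -2*(3*3)*X*(s - 1)² = -2*9*X*(-1 + s)² = -18*X*(-1 + s)²)
(48 + Q)*b(-1, 0) = (48 + 9)*(-18*(-1)*(-1 + 0)²) = 57*(-18*(-1)*(-1)²) = 57*(-18*(-1)*1) = 57*18 = 1026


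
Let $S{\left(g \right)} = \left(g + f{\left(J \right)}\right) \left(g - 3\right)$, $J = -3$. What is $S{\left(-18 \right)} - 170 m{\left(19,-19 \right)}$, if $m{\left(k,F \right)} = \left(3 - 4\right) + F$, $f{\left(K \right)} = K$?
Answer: $3841$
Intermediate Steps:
$m{\left(k,F \right)} = -1 + F$
$S{\left(g \right)} = \left(-3 + g\right)^{2}$ ($S{\left(g \right)} = \left(g - 3\right) \left(g - 3\right) = \left(-3 + g\right) \left(-3 + g\right) = \left(-3 + g\right)^{2}$)
$S{\left(-18 \right)} - 170 m{\left(19,-19 \right)} = \left(9 + \left(-18\right)^{2} - -108\right) - 170 \left(-1 - 19\right) = \left(9 + 324 + 108\right) - -3400 = 441 + 3400 = 3841$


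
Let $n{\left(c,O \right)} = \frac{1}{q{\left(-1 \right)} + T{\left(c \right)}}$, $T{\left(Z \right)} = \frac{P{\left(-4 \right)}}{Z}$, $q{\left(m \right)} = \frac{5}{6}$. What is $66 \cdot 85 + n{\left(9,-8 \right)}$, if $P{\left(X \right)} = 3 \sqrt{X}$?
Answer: $\frac{230040}{41} - \frac{24 i}{41} \approx 5610.7 - 0.58537 i$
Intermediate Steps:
$q{\left(m \right)} = \frac{5}{6}$ ($q{\left(m \right)} = 5 \cdot \frac{1}{6} = \frac{5}{6}$)
$T{\left(Z \right)} = \frac{6 i}{Z}$ ($T{\left(Z \right)} = \frac{3 \sqrt{-4}}{Z} = \frac{3 \cdot 2 i}{Z} = \frac{6 i}{Z}$)
$n{\left(c,O \right)} = \frac{1}{\frac{5}{6} + \frac{6 i}{c}}$
$66 \cdot 85 + n{\left(9,-8 \right)} = 66 \cdot 85 + 6 \cdot 9 \frac{1}{5 \cdot 9 + 36 i} = 5610 + 6 \cdot 9 \frac{1}{45 + 36 i} = 5610 + 6 \cdot 9 \frac{45 - 36 i}{3321} = 5610 + \left(\frac{30}{41} - \frac{24 i}{41}\right) = \frac{230040}{41} - \frac{24 i}{41}$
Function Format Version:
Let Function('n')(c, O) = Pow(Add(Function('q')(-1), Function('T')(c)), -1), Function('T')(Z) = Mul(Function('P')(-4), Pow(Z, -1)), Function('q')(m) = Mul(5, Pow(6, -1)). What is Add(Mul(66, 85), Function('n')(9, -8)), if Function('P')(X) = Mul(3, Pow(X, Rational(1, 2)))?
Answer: Add(Rational(230040, 41), Mul(Rational(-24, 41), I)) ≈ Add(5610.7, Mul(-0.58537, I))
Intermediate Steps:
Function('q')(m) = Rational(5, 6) (Function('q')(m) = Mul(5, Rational(1, 6)) = Rational(5, 6))
Function('T')(Z) = Mul(6, I, Pow(Z, -1)) (Function('T')(Z) = Mul(Mul(3, Pow(-4, Rational(1, 2))), Pow(Z, -1)) = Mul(Mul(3, Mul(2, I)), Pow(Z, -1)) = Mul(Mul(6, I), Pow(Z, -1)) = Mul(6, I, Pow(Z, -1)))
Function('n')(c, O) = Pow(Add(Rational(5, 6), Mul(6, I, Pow(c, -1))), -1)
Add(Mul(66, 85), Function('n')(9, -8)) = Add(Mul(66, 85), Mul(6, 9, Pow(Add(Mul(5, 9), Mul(36, I)), -1))) = Add(5610, Mul(6, 9, Pow(Add(45, Mul(36, I)), -1))) = Add(5610, Mul(6, 9, Mul(Rational(1, 3321), Add(45, Mul(-36, I))))) = Add(5610, Add(Rational(30, 41), Mul(Rational(-24, 41), I))) = Add(Rational(230040, 41), Mul(Rational(-24, 41), I))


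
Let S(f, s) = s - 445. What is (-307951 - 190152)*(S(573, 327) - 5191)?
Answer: 2644428827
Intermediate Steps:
S(f, s) = -445 + s
(-307951 - 190152)*(S(573, 327) - 5191) = (-307951 - 190152)*((-445 + 327) - 5191) = -498103*(-118 - 5191) = -498103*(-5309) = 2644428827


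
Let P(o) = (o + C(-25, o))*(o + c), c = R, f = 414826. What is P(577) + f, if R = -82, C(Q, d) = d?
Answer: 986056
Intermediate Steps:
c = -82
P(o) = 2*o*(-82 + o) (P(o) = (o + o)*(o - 82) = (2*o)*(-82 + o) = 2*o*(-82 + o))
P(577) + f = 2*577*(-82 + 577) + 414826 = 2*577*495 + 414826 = 571230 + 414826 = 986056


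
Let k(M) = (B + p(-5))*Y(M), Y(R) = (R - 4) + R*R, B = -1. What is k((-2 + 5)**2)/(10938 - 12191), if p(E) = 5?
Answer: -344/1253 ≈ -0.27454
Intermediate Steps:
Y(R) = -4 + R + R**2 (Y(R) = (-4 + R) + R**2 = -4 + R + R**2)
k(M) = -16 + 4*M + 4*M**2 (k(M) = (-1 + 5)*(-4 + M + M**2) = 4*(-4 + M + M**2) = -16 + 4*M + 4*M**2)
k((-2 + 5)**2)/(10938 - 12191) = (-16 + 4*(-2 + 5)**2 + 4*((-2 + 5)**2)**2)/(10938 - 12191) = (-16 + 4*3**2 + 4*(3**2)**2)/(-1253) = (-16 + 4*9 + 4*9**2)*(-1/1253) = (-16 + 36 + 4*81)*(-1/1253) = (-16 + 36 + 324)*(-1/1253) = 344*(-1/1253) = -344/1253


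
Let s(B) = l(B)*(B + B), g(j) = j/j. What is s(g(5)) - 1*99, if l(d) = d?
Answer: -97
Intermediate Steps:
g(j) = 1
s(B) = 2*B² (s(B) = B*(B + B) = B*(2*B) = 2*B²)
s(g(5)) - 1*99 = 2*1² - 1*99 = 2*1 - 99 = 2 - 99 = -97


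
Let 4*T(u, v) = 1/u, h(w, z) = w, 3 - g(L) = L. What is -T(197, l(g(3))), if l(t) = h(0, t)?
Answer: -1/788 ≈ -0.0012690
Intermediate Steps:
g(L) = 3 - L
l(t) = 0
T(u, v) = 1/(4*u)
-T(197, l(g(3))) = -1/(4*197) = -1*1/788 = -1/788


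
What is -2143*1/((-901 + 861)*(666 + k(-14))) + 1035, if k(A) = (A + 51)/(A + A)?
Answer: 192638851/186110 ≈ 1035.1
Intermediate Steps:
k(A) = (51 + A)/(2*A) (k(A) = (51 + A)/((2*A)) = (51 + A)*(1/(2*A)) = (51 + A)/(2*A))
-2143*1/((-901 + 861)*(666 + k(-14))) + 1035 = -2143*1/((-901 + 861)*(666 + (½)*(51 - 14)/(-14))) + 1035 = -2143*(-1/(40*(666 + (½)*(-1/14)*37))) + 1035 = -2143*(-1/(40*(666 - 37/28))) + 1035 = -2143/((-40*18611/28)) + 1035 = -2143/(-186110/7) + 1035 = -2143*(-7/186110) + 1035 = 15001/186110 + 1035 = 192638851/186110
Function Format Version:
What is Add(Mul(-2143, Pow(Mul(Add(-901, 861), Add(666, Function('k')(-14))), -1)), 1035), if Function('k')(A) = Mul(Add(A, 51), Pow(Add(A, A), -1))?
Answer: Rational(192638851, 186110) ≈ 1035.1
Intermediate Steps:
Function('k')(A) = Mul(Rational(1, 2), Pow(A, -1), Add(51, A)) (Function('k')(A) = Mul(Add(51, A), Pow(Mul(2, A), -1)) = Mul(Add(51, A), Mul(Rational(1, 2), Pow(A, -1))) = Mul(Rational(1, 2), Pow(A, -1), Add(51, A)))
Add(Mul(-2143, Pow(Mul(Add(-901, 861), Add(666, Function('k')(-14))), -1)), 1035) = Add(Mul(-2143, Pow(Mul(Add(-901, 861), Add(666, Mul(Rational(1, 2), Pow(-14, -1), Add(51, -14)))), -1)), 1035) = Add(Mul(-2143, Pow(Mul(-40, Add(666, Mul(Rational(1, 2), Rational(-1, 14), 37))), -1)), 1035) = Add(Mul(-2143, Pow(Mul(-40, Add(666, Rational(-37, 28))), -1)), 1035) = Add(Mul(-2143, Pow(Mul(-40, Rational(18611, 28)), -1)), 1035) = Add(Mul(-2143, Pow(Rational(-186110, 7), -1)), 1035) = Add(Mul(-2143, Rational(-7, 186110)), 1035) = Add(Rational(15001, 186110), 1035) = Rational(192638851, 186110)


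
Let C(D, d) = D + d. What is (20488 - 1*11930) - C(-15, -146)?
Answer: 8719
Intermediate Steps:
(20488 - 1*11930) - C(-15, -146) = (20488 - 1*11930) - (-15 - 146) = (20488 - 11930) - 1*(-161) = 8558 + 161 = 8719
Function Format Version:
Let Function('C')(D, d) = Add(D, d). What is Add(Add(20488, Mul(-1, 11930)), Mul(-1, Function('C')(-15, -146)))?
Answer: 8719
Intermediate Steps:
Add(Add(20488, Mul(-1, 11930)), Mul(-1, Function('C')(-15, -146))) = Add(Add(20488, Mul(-1, 11930)), Mul(-1, Add(-15, -146))) = Add(Add(20488, -11930), Mul(-1, -161)) = Add(8558, 161) = 8719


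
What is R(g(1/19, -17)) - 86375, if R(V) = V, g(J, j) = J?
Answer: -1641124/19 ≈ -86375.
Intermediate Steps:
R(g(1/19, -17)) - 86375 = 1/19 - 86375 = -1641124/19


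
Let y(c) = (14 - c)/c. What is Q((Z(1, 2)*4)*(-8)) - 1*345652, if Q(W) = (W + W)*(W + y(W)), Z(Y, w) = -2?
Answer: -337560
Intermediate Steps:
y(c) = (14 - c)/c
Q(W) = 2*W*(W + (14 - W)/W) (Q(W) = (W + W)*(W + (14 - W)/W) = (2*W)*(W + (14 - W)/W) = 2*W*(W + (14 - W)/W))
Q((Z(1, 2)*4)*(-8)) - 1*345652 = (28 - 2*(-2*4)*(-8) + 2*(-2*4*(-8))**2) - 1*345652 = (28 - (-16)*(-8) + 2*(-8*(-8))**2) - 345652 = (28 - 2*64 + 2*64**2) - 345652 = (28 - 128 + 2*4096) - 345652 = (28 - 128 + 8192) - 345652 = 8092 - 345652 = -337560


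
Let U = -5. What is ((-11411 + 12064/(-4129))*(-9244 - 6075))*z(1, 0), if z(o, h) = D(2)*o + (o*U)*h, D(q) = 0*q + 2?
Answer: 1443910206954/4129 ≈ 3.4970e+8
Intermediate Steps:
D(q) = 2 (D(q) = 0 + 2 = 2)
z(o, h) = 2*o - 5*h*o (z(o, h) = 2*o + (o*(-5))*h = 2*o + (-5*o)*h = 2*o - 5*h*o)
((-11411 + 12064/(-4129))*(-9244 - 6075))*z(1, 0) = ((-11411 + 12064/(-4129))*(-9244 - 6075))*(1*(2 - 5*0)) = ((-11411 + 12064*(-1/4129))*(-15319))*(1*(2 + 0)) = ((-11411 - 12064/4129)*(-15319))*(1*2) = -47128083/4129*(-15319)*2 = (721955103477/4129)*2 = 1443910206954/4129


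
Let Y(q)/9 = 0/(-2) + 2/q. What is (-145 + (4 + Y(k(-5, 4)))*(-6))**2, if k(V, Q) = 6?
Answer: 34969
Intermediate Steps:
Y(q) = 18/q (Y(q) = 9*(0/(-2) + 2/q) = 9*(0*(-1/2) + 2/q) = 9*(0 + 2/q) = 9*(2/q) = 18/q)
(-145 + (4 + Y(k(-5, 4)))*(-6))**2 = (-145 + (4 + 18/6)*(-6))**2 = (-145 + (4 + 18*(1/6))*(-6))**2 = (-145 + (4 + 3)*(-6))**2 = (-145 + 7*(-6))**2 = (-145 - 42)**2 = (-187)**2 = 34969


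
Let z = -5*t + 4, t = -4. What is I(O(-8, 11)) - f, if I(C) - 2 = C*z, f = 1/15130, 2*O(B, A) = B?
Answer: -1422221/15130 ≈ -94.000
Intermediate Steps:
O(B, A) = B/2
z = 24 (z = -5*(-4) + 4 = 20 + 4 = 24)
f = 1/15130 ≈ 6.6094e-5
I(C) = 2 + 24*C (I(C) = 2 + C*24 = 2 + 24*C)
I(O(-8, 11)) - f = (2 + 24*((½)*(-8))) - 1*1/15130 = (2 + 24*(-4)) - 1/15130 = (2 - 96) - 1/15130 = -94 - 1/15130 = -1422221/15130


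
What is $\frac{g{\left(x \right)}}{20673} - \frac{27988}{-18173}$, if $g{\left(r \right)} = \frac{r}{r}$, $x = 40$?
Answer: $\frac{578614097}{375690429} \approx 1.5401$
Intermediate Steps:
$g{\left(r \right)} = 1$
$\frac{g{\left(x \right)}}{20673} - \frac{27988}{-18173} = 1 \cdot \frac{1}{20673} - \frac{27988}{-18173} = 1 \cdot \frac{1}{20673} - - \frac{27988}{18173} = \frac{1}{20673} + \frac{27988}{18173} = \frac{578614097}{375690429}$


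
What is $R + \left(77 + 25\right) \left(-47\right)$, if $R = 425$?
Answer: $-4369$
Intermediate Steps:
$R + \left(77 + 25\right) \left(-47\right) = 425 + \left(77 + 25\right) \left(-47\right) = 425 + 102 \left(-47\right) = 425 - 4794 = -4369$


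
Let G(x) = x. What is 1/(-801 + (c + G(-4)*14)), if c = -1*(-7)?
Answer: -1/850 ≈ -0.0011765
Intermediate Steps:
c = 7
1/(-801 + (c + G(-4)*14)) = 1/(-801 + (7 - 4*14)) = 1/(-801 + (7 - 56)) = 1/(-801 - 49) = 1/(-850) = -1/850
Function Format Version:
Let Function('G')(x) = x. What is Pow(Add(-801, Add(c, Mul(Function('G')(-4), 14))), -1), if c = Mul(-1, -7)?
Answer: Rational(-1, 850) ≈ -0.0011765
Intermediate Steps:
c = 7
Pow(Add(-801, Add(c, Mul(Function('G')(-4), 14))), -1) = Pow(Add(-801, Add(7, Mul(-4, 14))), -1) = Pow(Add(-801, Add(7, -56)), -1) = Pow(Add(-801, -49), -1) = Pow(-850, -1) = Rational(-1, 850)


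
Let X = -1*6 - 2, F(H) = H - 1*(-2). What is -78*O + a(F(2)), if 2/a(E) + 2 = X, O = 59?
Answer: -23011/5 ≈ -4602.2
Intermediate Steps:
F(H) = 2 + H (F(H) = H + 2 = 2 + H)
X = -8 (X = -6 - 2 = -8)
a(E) = -⅕ (a(E) = 2/(-2 - 8) = 2/(-10) = 2*(-⅒) = -⅕)
-78*O + a(F(2)) = -78*59 - ⅕ = -4602 - ⅕ = -23011/5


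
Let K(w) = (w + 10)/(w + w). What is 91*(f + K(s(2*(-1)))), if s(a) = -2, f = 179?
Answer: 16107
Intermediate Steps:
K(w) = (10 + w)/(2*w) (K(w) = (10 + w)/((2*w)) = (10 + w)*(1/(2*w)) = (10 + w)/(2*w))
91*(f + K(s(2*(-1)))) = 91*(179 + (½)*(10 - 2)/(-2)) = 91*(179 + (½)*(-½)*8) = 91*(179 - 2) = 91*177 = 16107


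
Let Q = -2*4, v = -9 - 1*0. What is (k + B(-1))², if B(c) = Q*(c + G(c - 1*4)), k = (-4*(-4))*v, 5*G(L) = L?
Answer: 16384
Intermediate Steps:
v = -9 (v = -9 + 0 = -9)
G(L) = L/5
Q = -8
k = -144 (k = -4*(-4)*(-9) = 16*(-9) = -144)
B(c) = 32/5 - 48*c/5 (B(c) = -8*(c + (c - 1*4)/5) = -8*(c + (c - 4)/5) = -8*(c + (-4 + c)/5) = -8*(c + (-⅘ + c/5)) = -8*(-⅘ + 6*c/5) = 32/5 - 48*c/5)
(k + B(-1))² = (-144 + (32/5 - 48/5*(-1)))² = (-144 + (32/5 + 48/5))² = (-144 + 16)² = (-128)² = 16384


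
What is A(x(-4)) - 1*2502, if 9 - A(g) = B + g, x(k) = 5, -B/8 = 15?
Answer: -2378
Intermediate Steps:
B = -120 (B = -8*15 = -120)
A(g) = 129 - g (A(g) = 9 - (-120 + g) = 9 + (120 - g) = 129 - g)
A(x(-4)) - 1*2502 = (129 - 1*5) - 1*2502 = (129 - 5) - 2502 = 124 - 2502 = -2378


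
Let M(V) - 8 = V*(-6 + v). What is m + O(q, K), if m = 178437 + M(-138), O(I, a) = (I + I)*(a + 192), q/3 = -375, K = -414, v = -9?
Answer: 680015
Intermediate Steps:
M(V) = 8 - 15*V (M(V) = 8 + V*(-6 - 9) = 8 + V*(-15) = 8 - 15*V)
q = -1125 (q = 3*(-375) = -1125)
O(I, a) = 2*I*(192 + a) (O(I, a) = (2*I)*(192 + a) = 2*I*(192 + a))
m = 180515 (m = 178437 + (8 - 15*(-138)) = 178437 + (8 + 2070) = 178437 + 2078 = 180515)
m + O(q, K) = 180515 + 2*(-1125)*(192 - 414) = 180515 + 2*(-1125)*(-222) = 180515 + 499500 = 680015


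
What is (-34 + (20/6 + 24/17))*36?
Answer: -17904/17 ≈ -1053.2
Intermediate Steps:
(-34 + (20/6 + 24/17))*36 = (-34 + (20*(⅙) + 24*(1/17)))*36 = (-34 + (10/3 + 24/17))*36 = (-34 + 242/51)*36 = -1492/51*36 = -17904/17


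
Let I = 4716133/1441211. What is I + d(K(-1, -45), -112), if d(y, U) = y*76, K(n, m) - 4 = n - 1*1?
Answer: 223780205/1441211 ≈ 155.27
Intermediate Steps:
K(n, m) = 3 + n (K(n, m) = 4 + (n - 1*1) = 4 + (n - 1) = 4 + (-1 + n) = 3 + n)
d(y, U) = 76*y
I = 4716133/1441211 (I = 4716133*(1/1441211) = 4716133/1441211 ≈ 3.2723)
I + d(K(-1, -45), -112) = 4716133/1441211 + 76*(3 - 1) = 4716133/1441211 + 76*2 = 4716133/1441211 + 152 = 223780205/1441211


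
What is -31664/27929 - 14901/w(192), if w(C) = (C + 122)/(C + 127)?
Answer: -132768181747/8769706 ≈ -15139.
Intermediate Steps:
w(C) = (122 + C)/(127 + C)
-31664/27929 - 14901/w(192) = -31664/27929 - 14901*(127 + 192)/(122 + 192) = -31664*1/27929 - 14901/(314/319) = -31664/27929 - 14901/((1/319)*314) = -31664/27929 - 14901/314/319 = -31664/27929 - 14901*319/314 = -31664/27929 - 4753419/314 = -132768181747/8769706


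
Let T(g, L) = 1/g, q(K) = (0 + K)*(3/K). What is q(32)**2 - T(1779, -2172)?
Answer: 16010/1779 ≈ 8.9994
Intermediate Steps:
q(K) = 3 (q(K) = K*(3/K) = 3)
q(32)**2 - T(1779, -2172) = 3**2 - 1/1779 = 9 - 1*1/1779 = 9 - 1/1779 = 16010/1779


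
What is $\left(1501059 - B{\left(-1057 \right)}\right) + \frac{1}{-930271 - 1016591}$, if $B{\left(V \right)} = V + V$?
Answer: $\frac{2926470393125}{1946862} \approx 1.5032 \cdot 10^{6}$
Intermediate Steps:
$B{\left(V \right)} = 2 V$
$\left(1501059 - B{\left(-1057 \right)}\right) + \frac{1}{-930271 - 1016591} = \left(1501059 - 2 \left(-1057\right)\right) + \frac{1}{-930271 - 1016591} = \left(1501059 - -2114\right) + \frac{1}{-1946862} = \left(1501059 + 2114\right) - \frac{1}{1946862} = 1503173 - \frac{1}{1946862} = \frac{2926470393125}{1946862}$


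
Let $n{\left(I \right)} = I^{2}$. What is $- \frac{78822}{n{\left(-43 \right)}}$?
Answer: $- \frac{78822}{1849} \approx -42.63$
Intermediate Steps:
$- \frac{78822}{n{\left(-43 \right)}} = - \frac{78822}{\left(-43\right)^{2}} = - \frac{78822}{1849}$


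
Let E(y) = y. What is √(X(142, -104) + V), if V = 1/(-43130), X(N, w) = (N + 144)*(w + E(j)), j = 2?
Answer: I*√54265664009930/43130 ≈ 170.8*I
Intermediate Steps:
X(N, w) = (2 + w)*(144 + N) (X(N, w) = (N + 144)*(w + 2) = (144 + N)*(2 + w) = (2 + w)*(144 + N))
V = -1/43130 ≈ -2.3186e-5
√(X(142, -104) + V) = √((288 + 2*142 + 144*(-104) + 142*(-104)) - 1/43130) = √((288 + 284 - 14976 - 14768) - 1/43130) = √(-29172 - 1/43130) = √(-1258188361/43130) = I*√54265664009930/43130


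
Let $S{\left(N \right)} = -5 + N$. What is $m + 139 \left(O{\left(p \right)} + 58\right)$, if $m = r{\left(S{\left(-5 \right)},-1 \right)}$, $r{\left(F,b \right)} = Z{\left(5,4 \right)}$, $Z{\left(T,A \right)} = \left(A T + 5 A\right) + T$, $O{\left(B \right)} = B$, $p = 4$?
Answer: $8663$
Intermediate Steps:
$Z{\left(T,A \right)} = T + 5 A + A T$ ($Z{\left(T,A \right)} = \left(5 A + A T\right) + T = T + 5 A + A T$)
$r{\left(F,b \right)} = 45$ ($r{\left(F,b \right)} = 5 + 5 \cdot 4 + 4 \cdot 5 = 5 + 20 + 20 = 45$)
$m = 45$
$m + 139 \left(O{\left(p \right)} + 58\right) = 45 + 139 \left(4 + 58\right) = 45 + 139 \cdot 62 = 45 + 8618 = 8663$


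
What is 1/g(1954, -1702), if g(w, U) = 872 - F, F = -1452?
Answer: 1/2324 ≈ 0.00043029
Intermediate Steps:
g(w, U) = 2324 (g(w, U) = 872 - 1*(-1452) = 872 + 1452 = 2324)
1/g(1954, -1702) = 1/2324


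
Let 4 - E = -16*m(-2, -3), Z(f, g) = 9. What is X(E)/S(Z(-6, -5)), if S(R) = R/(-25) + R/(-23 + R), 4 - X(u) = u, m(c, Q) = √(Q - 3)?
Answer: 5600*I*√6/351 ≈ 39.08*I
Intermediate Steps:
m(c, Q) = √(-3 + Q)
E = 4 + 16*I*√6 (E = 4 - (-16)*√(-3 - 3) = 4 - (-16)*√(-6) = 4 - (-16)*I*√6 = 4 + 16*I*√6 ≈ 4.0 + 39.192*I)
X(u) = 4 - u
S(R) = -R/25 + R/(-23 + R) (S(R) = R*(-1/25) + R/(-23 + R) = -R/25 + R/(-23 + R))
X(E)/S(Z(-6, -5)) = (4 - (4 + 16*I*√6))/(((1/25)*9*(48 - 1*9)/(-23 + 9))) = (4 + (-4 - 16*I*√6))/(((1/25)*9*(48 - 9)/(-14))) = (-16*I*√6)/(((1/25)*9*(-1/14)*39)) = (-16*I*√6)/(-351/350) = -16*I*√6*(-350/351) = 5600*I*√6/351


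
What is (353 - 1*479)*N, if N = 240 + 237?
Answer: -60102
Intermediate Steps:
N = 477
(353 - 1*479)*N = (353 - 1*479)*477 = (353 - 479)*477 = -126*477 = -60102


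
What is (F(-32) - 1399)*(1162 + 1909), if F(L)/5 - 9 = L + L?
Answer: -5140854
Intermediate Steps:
F(L) = 45 + 10*L (F(L) = 45 + 5*(L + L) = 45 + 5*(2*L) = 45 + 10*L)
(F(-32) - 1399)*(1162 + 1909) = ((45 + 10*(-32)) - 1399)*(1162 + 1909) = ((45 - 320) - 1399)*3071 = (-275 - 1399)*3071 = -1674*3071 = -5140854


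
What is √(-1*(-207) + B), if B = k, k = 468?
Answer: 15*√3 ≈ 25.981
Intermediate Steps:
B = 468
√(-1*(-207) + B) = √(-1*(-207) + 468) = √(207 + 468) = √675 = 15*√3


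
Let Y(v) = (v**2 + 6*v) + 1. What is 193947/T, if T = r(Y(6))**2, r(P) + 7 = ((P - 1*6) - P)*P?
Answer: 193947/198025 ≈ 0.97941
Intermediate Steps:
Y(v) = 1 + v**2 + 6*v
r(P) = -7 - 6*P (r(P) = -7 + ((P - 1*6) - P)*P = -7 + ((P - 6) - P)*P = -7 + ((-6 + P) - P)*P = -7 - 6*P)
T = 198025 (T = (-7 - 6*(1 + 6**2 + 6*6))**2 = (-7 - 6*(1 + 36 + 36))**2 = (-7 - 6*73)**2 = (-7 - 438)**2 = (-445)**2 = 198025)
193947/T = 193947/198025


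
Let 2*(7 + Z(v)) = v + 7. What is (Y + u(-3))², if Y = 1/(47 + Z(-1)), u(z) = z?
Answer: 16384/1849 ≈ 8.8610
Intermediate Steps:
Z(v) = -7/2 + v/2 (Z(v) = -7 + (v + 7)/2 = -7 + (7 + v)/2 = -7 + (7/2 + v/2) = -7/2 + v/2)
Y = 1/43 (Y = 1/(47 + (-7/2 + (½)*(-1))) = 1/(47 + (-7/2 - ½)) = 1/(47 - 4) = 1/43 ≈ 0.023256)
(Y + u(-3))² = (1/43 - 3)² = (-128/43)² = 16384/1849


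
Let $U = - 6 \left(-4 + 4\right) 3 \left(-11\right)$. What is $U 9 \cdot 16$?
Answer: $0$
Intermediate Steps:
$U = 0$ ($U = - 6 \cdot 0 \cdot 3 \left(-11\right) = \left(-6\right) 0 \left(-11\right) = 0 \left(-11\right) = 0$)
$U 9 \cdot 16 = 0 \cdot 9 \cdot 16 = 0 \cdot 144 = 0$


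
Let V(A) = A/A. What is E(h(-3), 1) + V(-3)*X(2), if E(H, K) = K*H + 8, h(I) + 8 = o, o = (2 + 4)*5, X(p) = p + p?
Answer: 34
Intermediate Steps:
V(A) = 1
X(p) = 2*p
o = 30 (o = 6*5 = 30)
h(I) = 22 (h(I) = -8 + 30 = 22)
E(H, K) = 8 + H*K (E(H, K) = H*K + 8 = 8 + H*K)
E(h(-3), 1) + V(-3)*X(2) = (8 + 22*1) + 1*(2*2) = (8 + 22) + 1*4 = 30 + 4 = 34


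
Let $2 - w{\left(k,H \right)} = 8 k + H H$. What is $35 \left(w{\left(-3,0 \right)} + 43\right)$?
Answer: $2415$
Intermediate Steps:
$w{\left(k,H \right)} = 2 - H^{2} - 8 k$ ($w{\left(k,H \right)} = 2 - \left(8 k + H H\right) = 2 - \left(8 k + H^{2}\right) = 2 - \left(H^{2} + 8 k\right) = 2 - H^{2} - 8 k$)
$35 \left(w{\left(-3,0 \right)} + 43\right) = 35 \left(\left(2 - 0^{2} - -24\right) + 43\right) = 35 \left(\left(2 - 0 + 24\right) + 43\right) = 35 \left(\left(2 + 0 + 24\right) + 43\right) = 35 \left(26 + 43\right) = 35 \cdot 69 = 2415$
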